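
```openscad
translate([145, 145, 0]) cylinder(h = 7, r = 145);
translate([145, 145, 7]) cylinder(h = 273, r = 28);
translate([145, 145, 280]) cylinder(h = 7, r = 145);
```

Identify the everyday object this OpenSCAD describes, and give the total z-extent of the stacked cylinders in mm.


A spool. The overall height is 287 mm.

Three coaxial cylinders, large–small–large — a spool. Two 7 mm flanges and a 273 mm core give 7 + 273 + 7 = 287 mm.


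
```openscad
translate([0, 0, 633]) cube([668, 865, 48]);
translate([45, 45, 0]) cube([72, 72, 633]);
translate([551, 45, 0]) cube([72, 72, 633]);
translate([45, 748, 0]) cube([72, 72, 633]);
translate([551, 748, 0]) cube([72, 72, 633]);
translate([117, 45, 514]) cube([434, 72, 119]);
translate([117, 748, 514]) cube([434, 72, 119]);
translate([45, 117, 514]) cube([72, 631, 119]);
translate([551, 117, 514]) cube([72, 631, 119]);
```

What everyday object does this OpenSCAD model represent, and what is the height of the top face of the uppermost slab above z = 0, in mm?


A table. The table height is 681 mm.

A 668×865×48 slab sits at z = 633 on four 72 mm square posts — a table. The top surface is at 633 + 48 = 681 mm.


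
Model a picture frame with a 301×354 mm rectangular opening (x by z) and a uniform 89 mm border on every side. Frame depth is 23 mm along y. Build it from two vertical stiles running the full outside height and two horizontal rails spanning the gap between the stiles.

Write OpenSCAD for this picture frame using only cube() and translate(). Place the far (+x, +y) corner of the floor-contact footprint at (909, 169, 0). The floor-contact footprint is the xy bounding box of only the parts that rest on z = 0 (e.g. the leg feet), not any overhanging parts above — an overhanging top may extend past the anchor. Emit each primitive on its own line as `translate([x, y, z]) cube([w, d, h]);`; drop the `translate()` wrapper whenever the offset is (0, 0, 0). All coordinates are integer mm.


translate([430, 146, 0]) cube([89, 23, 532]);
translate([820, 146, 0]) cube([89, 23, 532]);
translate([519, 146, 0]) cube([301, 23, 89]);
translate([519, 146, 443]) cube([301, 23, 89]);


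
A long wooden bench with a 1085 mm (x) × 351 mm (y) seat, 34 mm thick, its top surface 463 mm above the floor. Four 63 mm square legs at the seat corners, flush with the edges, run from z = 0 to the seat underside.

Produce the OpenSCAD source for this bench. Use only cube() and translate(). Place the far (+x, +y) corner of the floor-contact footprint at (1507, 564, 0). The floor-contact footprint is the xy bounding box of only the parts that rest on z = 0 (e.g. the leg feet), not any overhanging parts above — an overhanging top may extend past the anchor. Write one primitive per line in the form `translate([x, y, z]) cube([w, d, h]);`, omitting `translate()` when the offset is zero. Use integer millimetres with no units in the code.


translate([422, 213, 429]) cube([1085, 351, 34]);
translate([422, 213, 0]) cube([63, 63, 429]);
translate([422, 501, 0]) cube([63, 63, 429]);
translate([1444, 213, 0]) cube([63, 63, 429]);
translate([1444, 501, 0]) cube([63, 63, 429]);


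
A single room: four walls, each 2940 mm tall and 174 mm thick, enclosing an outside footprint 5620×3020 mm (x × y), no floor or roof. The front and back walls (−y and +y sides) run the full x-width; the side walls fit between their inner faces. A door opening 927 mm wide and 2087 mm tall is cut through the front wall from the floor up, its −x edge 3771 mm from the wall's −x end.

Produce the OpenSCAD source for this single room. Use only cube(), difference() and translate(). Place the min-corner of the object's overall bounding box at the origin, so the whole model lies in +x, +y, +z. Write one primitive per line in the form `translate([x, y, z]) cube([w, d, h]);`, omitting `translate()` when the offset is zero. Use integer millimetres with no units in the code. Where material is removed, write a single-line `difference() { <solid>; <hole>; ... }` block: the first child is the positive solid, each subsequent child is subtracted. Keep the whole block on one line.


difference() { cube([5620, 174, 2940]); translate([3771, 0, 0]) cube([927, 174, 2087]); }
translate([0, 2846, 0]) cube([5620, 174, 2940]);
translate([0, 174, 0]) cube([174, 2672, 2940]);
translate([5446, 174, 0]) cube([174, 2672, 2940]);


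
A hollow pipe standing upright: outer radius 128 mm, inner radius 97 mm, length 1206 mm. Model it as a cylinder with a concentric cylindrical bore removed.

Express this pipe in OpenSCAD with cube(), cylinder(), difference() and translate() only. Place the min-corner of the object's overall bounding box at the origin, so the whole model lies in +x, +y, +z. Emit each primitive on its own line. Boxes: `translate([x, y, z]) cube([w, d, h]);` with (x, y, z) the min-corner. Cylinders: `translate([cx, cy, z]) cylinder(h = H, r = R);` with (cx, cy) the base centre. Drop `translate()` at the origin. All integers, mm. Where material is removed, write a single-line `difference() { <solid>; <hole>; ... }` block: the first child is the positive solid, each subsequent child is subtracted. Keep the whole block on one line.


difference() { translate([128, 128, 0]) cylinder(h = 1206, r = 128); translate([128, 128, 0]) cylinder(h = 1206, r = 97); }


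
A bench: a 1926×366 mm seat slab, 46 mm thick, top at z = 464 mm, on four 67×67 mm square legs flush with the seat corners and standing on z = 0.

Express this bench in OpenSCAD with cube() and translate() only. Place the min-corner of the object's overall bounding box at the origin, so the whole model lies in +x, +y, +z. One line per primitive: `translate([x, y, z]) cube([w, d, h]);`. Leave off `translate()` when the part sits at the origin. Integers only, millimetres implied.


translate([0, 0, 418]) cube([1926, 366, 46]);
cube([67, 67, 418]);
translate([0, 299, 0]) cube([67, 67, 418]);
translate([1859, 0, 0]) cube([67, 67, 418]);
translate([1859, 299, 0]) cube([67, 67, 418]);


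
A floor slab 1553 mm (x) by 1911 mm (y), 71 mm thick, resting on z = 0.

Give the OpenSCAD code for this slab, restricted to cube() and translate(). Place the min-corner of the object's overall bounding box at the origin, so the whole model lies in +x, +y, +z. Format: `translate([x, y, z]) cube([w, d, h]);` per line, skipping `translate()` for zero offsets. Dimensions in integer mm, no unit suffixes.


cube([1553, 1911, 71]);


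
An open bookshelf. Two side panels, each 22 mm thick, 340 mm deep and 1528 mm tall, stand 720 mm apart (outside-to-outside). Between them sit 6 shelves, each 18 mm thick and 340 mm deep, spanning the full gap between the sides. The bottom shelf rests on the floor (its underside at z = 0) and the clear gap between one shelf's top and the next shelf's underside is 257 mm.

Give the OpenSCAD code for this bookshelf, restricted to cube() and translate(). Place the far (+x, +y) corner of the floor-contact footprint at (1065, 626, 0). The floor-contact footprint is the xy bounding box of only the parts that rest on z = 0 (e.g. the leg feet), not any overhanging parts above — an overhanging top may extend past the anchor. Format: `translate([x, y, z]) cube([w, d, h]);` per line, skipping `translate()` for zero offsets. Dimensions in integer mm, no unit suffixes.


translate([345, 286, 0]) cube([22, 340, 1528]);
translate([1043, 286, 0]) cube([22, 340, 1528]);
translate([367, 286, 0]) cube([676, 340, 18]);
translate([367, 286, 275]) cube([676, 340, 18]);
translate([367, 286, 550]) cube([676, 340, 18]);
translate([367, 286, 825]) cube([676, 340, 18]);
translate([367, 286, 1100]) cube([676, 340, 18]);
translate([367, 286, 1375]) cube([676, 340, 18]);


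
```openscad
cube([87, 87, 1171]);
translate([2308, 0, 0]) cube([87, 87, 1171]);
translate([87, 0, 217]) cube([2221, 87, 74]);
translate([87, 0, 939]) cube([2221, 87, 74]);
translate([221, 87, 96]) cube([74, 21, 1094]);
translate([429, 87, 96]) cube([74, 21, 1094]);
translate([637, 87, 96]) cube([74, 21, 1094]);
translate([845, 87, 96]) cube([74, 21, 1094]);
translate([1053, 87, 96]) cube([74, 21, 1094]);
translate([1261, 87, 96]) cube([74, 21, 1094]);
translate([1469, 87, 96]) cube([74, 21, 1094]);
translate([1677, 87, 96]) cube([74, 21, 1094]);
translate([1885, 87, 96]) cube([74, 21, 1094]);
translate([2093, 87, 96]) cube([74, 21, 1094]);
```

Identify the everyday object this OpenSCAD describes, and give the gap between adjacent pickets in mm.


A fence section. The picket gap is 134 mm.

Two posts, two rails, 10 pickets — a fence section. Span 2221 mm holds 10 pickets of 74 mm with 11 equal gaps: ⌊(2221 − 10·74) / 11⌋ = 134 mm.


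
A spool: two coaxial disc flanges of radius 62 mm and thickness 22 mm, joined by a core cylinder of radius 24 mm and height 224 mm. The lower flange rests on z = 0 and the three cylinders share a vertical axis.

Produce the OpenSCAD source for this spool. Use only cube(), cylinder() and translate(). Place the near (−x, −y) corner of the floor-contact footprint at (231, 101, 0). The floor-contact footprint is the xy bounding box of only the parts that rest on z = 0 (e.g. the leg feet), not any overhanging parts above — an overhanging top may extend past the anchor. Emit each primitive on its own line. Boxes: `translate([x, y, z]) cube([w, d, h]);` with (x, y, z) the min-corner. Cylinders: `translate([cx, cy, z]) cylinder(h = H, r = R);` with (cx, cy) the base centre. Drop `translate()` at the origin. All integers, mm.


translate([293, 163, 0]) cylinder(h = 22, r = 62);
translate([293, 163, 22]) cylinder(h = 224, r = 24);
translate([293, 163, 246]) cylinder(h = 22, r = 62);


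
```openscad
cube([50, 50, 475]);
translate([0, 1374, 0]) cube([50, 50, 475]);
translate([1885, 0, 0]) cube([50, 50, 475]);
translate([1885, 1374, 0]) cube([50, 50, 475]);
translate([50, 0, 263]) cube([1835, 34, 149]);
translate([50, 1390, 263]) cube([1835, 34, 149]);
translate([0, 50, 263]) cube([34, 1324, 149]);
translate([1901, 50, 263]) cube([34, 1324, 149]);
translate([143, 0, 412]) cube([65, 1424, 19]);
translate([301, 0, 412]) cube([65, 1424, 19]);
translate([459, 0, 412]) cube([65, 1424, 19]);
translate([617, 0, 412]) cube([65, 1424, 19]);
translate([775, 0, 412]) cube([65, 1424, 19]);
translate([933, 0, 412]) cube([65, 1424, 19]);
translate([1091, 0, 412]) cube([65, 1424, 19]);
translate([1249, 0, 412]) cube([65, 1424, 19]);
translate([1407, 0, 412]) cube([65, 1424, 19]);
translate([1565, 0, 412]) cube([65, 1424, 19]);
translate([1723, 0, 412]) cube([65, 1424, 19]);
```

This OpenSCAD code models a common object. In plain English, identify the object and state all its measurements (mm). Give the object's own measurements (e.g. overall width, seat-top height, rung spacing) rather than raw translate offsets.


A bed frame 1935 mm long (x) by 1424 mm wide (y). Four 50×50 mm corner posts, 475 mm tall, at the corners of the footprint. Four rails of 34 mm thickness and 149 mm height run between adjacent posts with their undersides at z = 263 mm, their outer faces flush with the outside of the frame (the two x-running rails run between the posts' inner faces; the two y-running rails run between the posts' inner faces). 11 slats, each 65 mm wide (x) and 19 mm thick, lie across the top of the two x-running rails, running the full 1424 mm width of the frame in y; along x they sit between the end posts with a 93 mm gap after the −x posts and between neighbouring slats, leaving 97 mm before the +x posts.


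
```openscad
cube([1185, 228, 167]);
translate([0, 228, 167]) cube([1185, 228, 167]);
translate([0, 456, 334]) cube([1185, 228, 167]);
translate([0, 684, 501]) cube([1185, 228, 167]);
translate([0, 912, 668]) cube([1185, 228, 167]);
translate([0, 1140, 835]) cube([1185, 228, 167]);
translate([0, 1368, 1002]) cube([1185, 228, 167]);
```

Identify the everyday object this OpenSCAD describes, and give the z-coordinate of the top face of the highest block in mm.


A staircase. The total rise is 1169 mm.

7 identical blocks, each offset up and back from the previous — a staircase. Each step is 167 mm tall and there are 7 of them, so the total rise is 7 × 167 = 1169 mm.


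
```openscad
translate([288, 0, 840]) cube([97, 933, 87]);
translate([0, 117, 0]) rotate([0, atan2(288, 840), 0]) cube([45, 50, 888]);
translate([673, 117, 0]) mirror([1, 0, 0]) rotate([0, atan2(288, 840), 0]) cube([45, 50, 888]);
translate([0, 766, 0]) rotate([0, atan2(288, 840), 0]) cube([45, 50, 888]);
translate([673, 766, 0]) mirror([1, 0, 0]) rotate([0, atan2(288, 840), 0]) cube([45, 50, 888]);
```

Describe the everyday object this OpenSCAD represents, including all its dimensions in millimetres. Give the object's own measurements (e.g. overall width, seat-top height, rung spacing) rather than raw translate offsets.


A sawhorse. A 97×933×87 mm beam (x, y, z) sits on two A-frame leg pairs. Each pair is two raked legs of 45×50 mm section (50 mm along y) splaying symmetrically in x. Each leg rises 840 mm vertically over 288 mm of horizontal reach and is 888 mm long along its own axis. Every leg's outer bottom edge rests on the floor and its outer top edge meets a bottom edge of the beam — the left legs (tilting toward +x) meet the beam's −x bottom edge, the right legs (their mirror images, tilting toward −x) meet its +x bottom edge — so the leg tops tuck under the beam, the beam's underside is 840 mm above the floor, and the feet are 673 mm apart outside-to-outside with the beam centred between them. The two leg pairs are set in 117 mm from either end of the beam.


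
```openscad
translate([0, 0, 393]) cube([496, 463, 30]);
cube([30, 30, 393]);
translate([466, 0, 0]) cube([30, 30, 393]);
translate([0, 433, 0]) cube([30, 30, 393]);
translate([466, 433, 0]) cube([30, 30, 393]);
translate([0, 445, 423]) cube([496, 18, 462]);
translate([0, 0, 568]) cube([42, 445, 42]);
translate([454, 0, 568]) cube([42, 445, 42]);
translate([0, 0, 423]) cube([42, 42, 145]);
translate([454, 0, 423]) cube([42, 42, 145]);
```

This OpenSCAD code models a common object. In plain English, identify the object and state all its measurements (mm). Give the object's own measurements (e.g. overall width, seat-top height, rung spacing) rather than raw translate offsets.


A chair. The seat is a 496×463×30 mm slab with its top at z = 423 mm, on four 30×30 mm corner legs (flush with the seat edges, standing on z = 0). A flat backrest 18 mm thick, 462 mm tall, spans the full seat width and rises from the seat top along its +y edge, rear face flush with the rear of the seat. Two armrests of 42×42 mm section run along each side from the seat's front edge to the front of the backrest, top faces 187 mm above the seat top and outer faces flush with the seat's x-edges; a 42×42 mm post under the front of each armrest stands on the seat at the front corner.


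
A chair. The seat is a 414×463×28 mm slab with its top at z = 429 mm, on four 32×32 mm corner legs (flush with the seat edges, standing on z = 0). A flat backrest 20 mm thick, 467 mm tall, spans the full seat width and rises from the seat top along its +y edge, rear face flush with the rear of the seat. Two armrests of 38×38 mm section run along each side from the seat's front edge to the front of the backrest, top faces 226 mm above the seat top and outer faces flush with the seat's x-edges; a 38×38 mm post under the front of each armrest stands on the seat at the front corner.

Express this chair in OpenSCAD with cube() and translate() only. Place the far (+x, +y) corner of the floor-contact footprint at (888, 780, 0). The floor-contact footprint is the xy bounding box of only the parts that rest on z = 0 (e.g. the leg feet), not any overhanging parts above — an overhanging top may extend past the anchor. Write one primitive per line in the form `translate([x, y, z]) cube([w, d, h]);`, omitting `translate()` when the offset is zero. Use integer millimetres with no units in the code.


translate([474, 317, 401]) cube([414, 463, 28]);
translate([474, 317, 0]) cube([32, 32, 401]);
translate([856, 317, 0]) cube([32, 32, 401]);
translate([474, 748, 0]) cube([32, 32, 401]);
translate([856, 748, 0]) cube([32, 32, 401]);
translate([474, 760, 429]) cube([414, 20, 467]);
translate([474, 317, 617]) cube([38, 443, 38]);
translate([850, 317, 617]) cube([38, 443, 38]);
translate([474, 317, 429]) cube([38, 38, 188]);
translate([850, 317, 429]) cube([38, 38, 188]);


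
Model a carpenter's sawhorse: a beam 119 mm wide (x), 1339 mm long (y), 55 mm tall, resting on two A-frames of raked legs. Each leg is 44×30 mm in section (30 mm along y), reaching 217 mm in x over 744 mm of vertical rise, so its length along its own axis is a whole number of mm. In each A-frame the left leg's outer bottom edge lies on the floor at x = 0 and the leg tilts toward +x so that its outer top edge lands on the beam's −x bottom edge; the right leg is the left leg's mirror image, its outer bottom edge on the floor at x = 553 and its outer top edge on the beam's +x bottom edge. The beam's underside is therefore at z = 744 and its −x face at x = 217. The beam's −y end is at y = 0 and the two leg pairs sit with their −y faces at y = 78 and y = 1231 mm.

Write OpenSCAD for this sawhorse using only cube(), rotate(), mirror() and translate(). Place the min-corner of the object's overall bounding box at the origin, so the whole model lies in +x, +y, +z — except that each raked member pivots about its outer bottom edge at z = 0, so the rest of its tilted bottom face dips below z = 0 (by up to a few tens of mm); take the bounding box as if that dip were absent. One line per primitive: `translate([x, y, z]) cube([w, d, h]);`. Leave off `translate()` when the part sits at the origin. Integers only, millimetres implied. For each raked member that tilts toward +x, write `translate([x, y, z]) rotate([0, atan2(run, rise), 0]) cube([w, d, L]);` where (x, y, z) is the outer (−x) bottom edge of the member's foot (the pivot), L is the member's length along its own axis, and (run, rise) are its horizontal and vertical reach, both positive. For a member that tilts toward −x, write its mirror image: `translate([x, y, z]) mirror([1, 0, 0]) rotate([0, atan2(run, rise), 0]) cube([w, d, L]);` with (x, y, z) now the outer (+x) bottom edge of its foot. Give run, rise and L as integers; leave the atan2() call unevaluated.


translate([217, 0, 744]) cube([119, 1339, 55]);
translate([0, 78, 0]) rotate([0, atan2(217, 744), 0]) cube([44, 30, 775]);
translate([553, 78, 0]) mirror([1, 0, 0]) rotate([0, atan2(217, 744), 0]) cube([44, 30, 775]);
translate([0, 1231, 0]) rotate([0, atan2(217, 744), 0]) cube([44, 30, 775]);
translate([553, 1231, 0]) mirror([1, 0, 0]) rotate([0, atan2(217, 744), 0]) cube([44, 30, 775]);


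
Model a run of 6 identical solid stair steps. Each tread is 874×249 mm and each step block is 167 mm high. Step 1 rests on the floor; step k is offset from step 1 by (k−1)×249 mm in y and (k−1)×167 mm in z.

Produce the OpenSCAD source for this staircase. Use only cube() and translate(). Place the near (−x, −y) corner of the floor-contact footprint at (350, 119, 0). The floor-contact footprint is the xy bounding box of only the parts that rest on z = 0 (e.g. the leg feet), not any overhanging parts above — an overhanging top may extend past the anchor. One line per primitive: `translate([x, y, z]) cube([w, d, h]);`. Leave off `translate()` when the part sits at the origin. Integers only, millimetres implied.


translate([350, 119, 0]) cube([874, 249, 167]);
translate([350, 368, 167]) cube([874, 249, 167]);
translate([350, 617, 334]) cube([874, 249, 167]);
translate([350, 866, 501]) cube([874, 249, 167]);
translate([350, 1115, 668]) cube([874, 249, 167]);
translate([350, 1364, 835]) cube([874, 249, 167]);


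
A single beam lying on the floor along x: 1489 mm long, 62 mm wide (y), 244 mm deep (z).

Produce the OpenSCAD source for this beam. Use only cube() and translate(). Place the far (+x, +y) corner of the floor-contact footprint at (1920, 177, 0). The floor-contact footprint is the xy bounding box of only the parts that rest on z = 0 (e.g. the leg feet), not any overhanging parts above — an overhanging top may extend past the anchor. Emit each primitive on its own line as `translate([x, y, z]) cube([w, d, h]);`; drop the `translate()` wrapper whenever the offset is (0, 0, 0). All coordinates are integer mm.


translate([431, 115, 0]) cube([1489, 62, 244]);


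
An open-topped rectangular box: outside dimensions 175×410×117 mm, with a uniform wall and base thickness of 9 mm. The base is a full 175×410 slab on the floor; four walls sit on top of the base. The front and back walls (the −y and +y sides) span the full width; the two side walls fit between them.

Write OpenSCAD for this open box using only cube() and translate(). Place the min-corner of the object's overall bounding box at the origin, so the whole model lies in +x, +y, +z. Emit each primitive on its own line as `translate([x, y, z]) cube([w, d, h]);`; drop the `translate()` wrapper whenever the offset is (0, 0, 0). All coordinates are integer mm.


cube([175, 410, 9]);
translate([0, 0, 9]) cube([175, 9, 108]);
translate([0, 401, 9]) cube([175, 9, 108]);
translate([0, 9, 9]) cube([9, 392, 108]);
translate([166, 9, 9]) cube([9, 392, 108]);


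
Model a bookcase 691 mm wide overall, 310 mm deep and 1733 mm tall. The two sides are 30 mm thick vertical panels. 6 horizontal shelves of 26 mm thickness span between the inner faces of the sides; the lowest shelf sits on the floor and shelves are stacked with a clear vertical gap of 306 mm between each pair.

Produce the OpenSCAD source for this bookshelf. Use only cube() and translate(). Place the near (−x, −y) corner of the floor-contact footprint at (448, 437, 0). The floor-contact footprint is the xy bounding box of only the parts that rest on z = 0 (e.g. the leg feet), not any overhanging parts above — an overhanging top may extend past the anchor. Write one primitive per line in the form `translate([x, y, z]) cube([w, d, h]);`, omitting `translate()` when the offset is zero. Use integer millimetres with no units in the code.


translate([448, 437, 0]) cube([30, 310, 1733]);
translate([1109, 437, 0]) cube([30, 310, 1733]);
translate([478, 437, 0]) cube([631, 310, 26]);
translate([478, 437, 332]) cube([631, 310, 26]);
translate([478, 437, 664]) cube([631, 310, 26]);
translate([478, 437, 996]) cube([631, 310, 26]);
translate([478, 437, 1328]) cube([631, 310, 26]);
translate([478, 437, 1660]) cube([631, 310, 26]);


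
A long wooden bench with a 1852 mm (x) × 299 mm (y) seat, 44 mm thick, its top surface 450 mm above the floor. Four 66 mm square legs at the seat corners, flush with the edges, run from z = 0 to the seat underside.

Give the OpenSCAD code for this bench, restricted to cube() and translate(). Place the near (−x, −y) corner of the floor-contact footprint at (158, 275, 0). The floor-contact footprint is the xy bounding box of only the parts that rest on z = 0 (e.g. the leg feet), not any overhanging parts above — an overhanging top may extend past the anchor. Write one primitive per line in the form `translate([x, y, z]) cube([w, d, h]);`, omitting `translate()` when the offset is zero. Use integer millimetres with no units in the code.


translate([158, 275, 406]) cube([1852, 299, 44]);
translate([158, 275, 0]) cube([66, 66, 406]);
translate([158, 508, 0]) cube([66, 66, 406]);
translate([1944, 275, 0]) cube([66, 66, 406]);
translate([1944, 508, 0]) cube([66, 66, 406]);


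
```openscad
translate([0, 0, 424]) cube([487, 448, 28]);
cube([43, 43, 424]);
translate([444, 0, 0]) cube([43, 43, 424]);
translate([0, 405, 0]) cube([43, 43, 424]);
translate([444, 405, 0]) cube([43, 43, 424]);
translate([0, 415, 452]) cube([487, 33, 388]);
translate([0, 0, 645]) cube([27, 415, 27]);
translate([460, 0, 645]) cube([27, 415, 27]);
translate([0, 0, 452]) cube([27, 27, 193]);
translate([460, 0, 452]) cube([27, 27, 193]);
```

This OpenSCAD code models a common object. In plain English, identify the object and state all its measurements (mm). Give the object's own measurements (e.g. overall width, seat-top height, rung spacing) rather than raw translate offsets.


A chair. The seat is a 487×448×28 mm slab with its top at z = 452 mm, on four 43×43 mm corner legs (flush with the seat edges, standing on z = 0). A flat backrest 33 mm thick, 388 mm tall, spans the full seat width and rises from the seat top along its +y edge, rear face flush with the rear of the seat. Two armrests of 27×27 mm section run along each side from the seat's front edge to the front of the backrest, top faces 220 mm above the seat top and outer faces flush with the seat's x-edges; a 27×27 mm post under the front of each armrest stands on the seat at the front corner.


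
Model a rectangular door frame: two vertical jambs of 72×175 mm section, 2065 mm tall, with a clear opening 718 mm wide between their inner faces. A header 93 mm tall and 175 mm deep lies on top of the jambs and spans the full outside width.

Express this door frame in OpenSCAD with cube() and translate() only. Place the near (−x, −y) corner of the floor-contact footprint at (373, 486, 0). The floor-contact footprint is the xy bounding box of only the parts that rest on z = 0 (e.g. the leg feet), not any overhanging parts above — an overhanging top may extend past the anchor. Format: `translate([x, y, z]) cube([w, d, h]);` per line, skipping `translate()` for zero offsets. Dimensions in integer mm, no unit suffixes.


translate([373, 486, 0]) cube([72, 175, 2065]);
translate([1163, 486, 0]) cube([72, 175, 2065]);
translate([373, 486, 2065]) cube([862, 175, 93]);


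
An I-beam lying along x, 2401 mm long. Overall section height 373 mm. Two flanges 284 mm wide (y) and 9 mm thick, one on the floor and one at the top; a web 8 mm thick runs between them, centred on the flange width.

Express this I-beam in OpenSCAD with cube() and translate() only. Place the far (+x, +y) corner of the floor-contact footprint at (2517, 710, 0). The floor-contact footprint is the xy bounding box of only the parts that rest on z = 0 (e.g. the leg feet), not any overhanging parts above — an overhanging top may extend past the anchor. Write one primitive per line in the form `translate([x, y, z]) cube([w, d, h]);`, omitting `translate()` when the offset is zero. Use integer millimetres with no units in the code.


translate([116, 426, 0]) cube([2401, 284, 9]);
translate([116, 564, 9]) cube([2401, 8, 355]);
translate([116, 426, 364]) cube([2401, 284, 9]);


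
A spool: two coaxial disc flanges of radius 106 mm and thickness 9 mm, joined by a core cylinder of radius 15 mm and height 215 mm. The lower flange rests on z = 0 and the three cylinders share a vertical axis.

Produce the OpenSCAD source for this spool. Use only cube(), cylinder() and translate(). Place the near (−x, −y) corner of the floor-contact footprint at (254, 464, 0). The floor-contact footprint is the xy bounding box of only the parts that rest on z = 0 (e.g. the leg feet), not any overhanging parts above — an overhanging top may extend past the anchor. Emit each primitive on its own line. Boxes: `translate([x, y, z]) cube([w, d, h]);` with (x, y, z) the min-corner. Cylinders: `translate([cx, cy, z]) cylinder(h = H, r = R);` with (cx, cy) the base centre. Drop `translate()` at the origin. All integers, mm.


translate([360, 570, 0]) cylinder(h = 9, r = 106);
translate([360, 570, 9]) cylinder(h = 215, r = 15);
translate([360, 570, 224]) cylinder(h = 9, r = 106);


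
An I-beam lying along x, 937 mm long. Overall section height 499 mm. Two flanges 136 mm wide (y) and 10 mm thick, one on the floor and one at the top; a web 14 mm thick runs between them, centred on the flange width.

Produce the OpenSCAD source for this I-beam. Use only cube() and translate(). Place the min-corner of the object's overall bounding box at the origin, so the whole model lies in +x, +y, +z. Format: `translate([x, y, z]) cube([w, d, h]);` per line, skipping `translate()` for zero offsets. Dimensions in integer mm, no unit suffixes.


cube([937, 136, 10]);
translate([0, 61, 10]) cube([937, 14, 479]);
translate([0, 0, 489]) cube([937, 136, 10]);


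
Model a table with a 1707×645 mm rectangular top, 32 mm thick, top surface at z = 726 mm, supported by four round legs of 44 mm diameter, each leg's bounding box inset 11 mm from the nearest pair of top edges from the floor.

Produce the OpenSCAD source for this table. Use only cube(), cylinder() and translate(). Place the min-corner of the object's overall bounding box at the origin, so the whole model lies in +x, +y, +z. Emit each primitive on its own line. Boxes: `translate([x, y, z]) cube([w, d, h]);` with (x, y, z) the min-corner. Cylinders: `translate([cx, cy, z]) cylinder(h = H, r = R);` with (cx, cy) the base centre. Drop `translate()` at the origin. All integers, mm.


// leg_h = 726 - 32 = 694
translate([0, 0, 694]) cube([1707, 645, 32]);
translate([33, 33, 0]) cylinder(h = 694, r = 22);
translate([1674, 33, 0]) cylinder(h = 694, r = 22);
translate([33, 612, 0]) cylinder(h = 694, r = 22);
translate([1674, 612, 0]) cylinder(h = 694, r = 22);


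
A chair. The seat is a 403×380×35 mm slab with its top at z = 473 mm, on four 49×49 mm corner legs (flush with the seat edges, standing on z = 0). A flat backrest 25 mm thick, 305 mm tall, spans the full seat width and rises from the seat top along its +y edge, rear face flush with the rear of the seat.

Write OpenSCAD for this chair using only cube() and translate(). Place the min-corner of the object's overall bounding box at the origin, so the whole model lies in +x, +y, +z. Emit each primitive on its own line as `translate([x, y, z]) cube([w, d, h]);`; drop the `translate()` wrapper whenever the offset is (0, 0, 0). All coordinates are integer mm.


// leg_h = 473 - 35 = 438
translate([0, 0, 438]) cube([403, 380, 35]);
cube([49, 49, 438]);
translate([354, 0, 0]) cube([49, 49, 438]);
translate([0, 331, 0]) cube([49, 49, 438]);
translate([354, 331, 0]) cube([49, 49, 438]);
translate([0, 355, 473]) cube([403, 25, 305]);


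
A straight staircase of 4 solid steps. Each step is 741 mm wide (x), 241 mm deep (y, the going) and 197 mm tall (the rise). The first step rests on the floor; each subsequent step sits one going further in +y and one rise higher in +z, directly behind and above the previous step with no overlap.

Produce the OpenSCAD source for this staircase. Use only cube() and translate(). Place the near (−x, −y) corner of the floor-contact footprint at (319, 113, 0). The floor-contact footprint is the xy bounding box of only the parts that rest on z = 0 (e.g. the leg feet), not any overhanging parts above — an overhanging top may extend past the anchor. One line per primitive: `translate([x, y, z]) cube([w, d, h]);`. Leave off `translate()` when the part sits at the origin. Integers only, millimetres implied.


translate([319, 113, 0]) cube([741, 241, 197]);
translate([319, 354, 197]) cube([741, 241, 197]);
translate([319, 595, 394]) cube([741, 241, 197]);
translate([319, 836, 591]) cube([741, 241, 197]);


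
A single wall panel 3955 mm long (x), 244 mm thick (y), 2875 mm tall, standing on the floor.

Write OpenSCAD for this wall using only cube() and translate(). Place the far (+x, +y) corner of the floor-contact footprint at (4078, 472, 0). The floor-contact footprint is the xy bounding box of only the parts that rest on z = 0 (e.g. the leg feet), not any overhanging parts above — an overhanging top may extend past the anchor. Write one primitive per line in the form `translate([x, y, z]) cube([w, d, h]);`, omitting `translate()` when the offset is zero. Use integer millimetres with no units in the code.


translate([123, 228, 0]) cube([3955, 244, 2875]);


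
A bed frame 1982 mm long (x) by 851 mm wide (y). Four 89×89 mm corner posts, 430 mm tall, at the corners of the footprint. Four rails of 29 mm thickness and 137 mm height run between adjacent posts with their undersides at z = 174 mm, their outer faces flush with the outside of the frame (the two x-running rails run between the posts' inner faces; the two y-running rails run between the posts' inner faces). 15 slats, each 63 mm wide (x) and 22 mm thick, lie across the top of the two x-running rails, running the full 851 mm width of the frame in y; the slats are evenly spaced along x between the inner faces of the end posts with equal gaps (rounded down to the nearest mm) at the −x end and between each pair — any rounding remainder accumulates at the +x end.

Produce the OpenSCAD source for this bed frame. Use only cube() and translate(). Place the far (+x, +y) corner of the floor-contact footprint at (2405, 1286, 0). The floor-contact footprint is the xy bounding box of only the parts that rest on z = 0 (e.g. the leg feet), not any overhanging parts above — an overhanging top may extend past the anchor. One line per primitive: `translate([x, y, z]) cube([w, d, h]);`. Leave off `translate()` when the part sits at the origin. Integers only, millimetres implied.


translate([423, 435, 0]) cube([89, 89, 430]);
translate([423, 1197, 0]) cube([89, 89, 430]);
translate([2316, 435, 0]) cube([89, 89, 430]);
translate([2316, 1197, 0]) cube([89, 89, 430]);
translate([512, 435, 174]) cube([1804, 29, 137]);
translate([512, 1257, 174]) cube([1804, 29, 137]);
translate([423, 524, 174]) cube([29, 673, 137]);
translate([2376, 524, 174]) cube([29, 673, 137]);
translate([565, 435, 311]) cube([63, 851, 22]);
translate([681, 435, 311]) cube([63, 851, 22]);
translate([797, 435, 311]) cube([63, 851, 22]);
translate([913, 435, 311]) cube([63, 851, 22]);
translate([1029, 435, 311]) cube([63, 851, 22]);
translate([1145, 435, 311]) cube([63, 851, 22]);
translate([1261, 435, 311]) cube([63, 851, 22]);
translate([1377, 435, 311]) cube([63, 851, 22]);
translate([1493, 435, 311]) cube([63, 851, 22]);
translate([1609, 435, 311]) cube([63, 851, 22]);
translate([1725, 435, 311]) cube([63, 851, 22]);
translate([1841, 435, 311]) cube([63, 851, 22]);
translate([1957, 435, 311]) cube([63, 851, 22]);
translate([2073, 435, 311]) cube([63, 851, 22]);
translate([2189, 435, 311]) cube([63, 851, 22]);


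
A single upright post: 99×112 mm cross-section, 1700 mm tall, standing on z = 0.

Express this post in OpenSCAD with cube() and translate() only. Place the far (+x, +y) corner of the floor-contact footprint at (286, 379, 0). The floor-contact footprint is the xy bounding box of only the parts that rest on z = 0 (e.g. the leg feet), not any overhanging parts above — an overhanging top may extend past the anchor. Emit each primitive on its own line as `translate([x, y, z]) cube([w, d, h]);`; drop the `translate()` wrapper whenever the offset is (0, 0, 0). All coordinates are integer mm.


translate([187, 267, 0]) cube([99, 112, 1700]);


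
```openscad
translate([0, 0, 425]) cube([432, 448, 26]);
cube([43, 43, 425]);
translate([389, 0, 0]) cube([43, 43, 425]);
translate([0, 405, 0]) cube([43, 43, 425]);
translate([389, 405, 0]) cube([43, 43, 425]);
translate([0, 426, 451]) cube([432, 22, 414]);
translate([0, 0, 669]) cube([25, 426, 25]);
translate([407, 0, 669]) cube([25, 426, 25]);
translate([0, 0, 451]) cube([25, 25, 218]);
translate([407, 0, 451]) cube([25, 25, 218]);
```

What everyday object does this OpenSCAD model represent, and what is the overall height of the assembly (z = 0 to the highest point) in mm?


A chair. The overall height is 865 mm.

A slab on four corner posts with a tall panel at the back — a chair. The seat slab sits at z = 425 with thickness 26, and the 414 mm backrest starts at the seat top, so the overall height is 425 + 26 + 414 = 865 mm.


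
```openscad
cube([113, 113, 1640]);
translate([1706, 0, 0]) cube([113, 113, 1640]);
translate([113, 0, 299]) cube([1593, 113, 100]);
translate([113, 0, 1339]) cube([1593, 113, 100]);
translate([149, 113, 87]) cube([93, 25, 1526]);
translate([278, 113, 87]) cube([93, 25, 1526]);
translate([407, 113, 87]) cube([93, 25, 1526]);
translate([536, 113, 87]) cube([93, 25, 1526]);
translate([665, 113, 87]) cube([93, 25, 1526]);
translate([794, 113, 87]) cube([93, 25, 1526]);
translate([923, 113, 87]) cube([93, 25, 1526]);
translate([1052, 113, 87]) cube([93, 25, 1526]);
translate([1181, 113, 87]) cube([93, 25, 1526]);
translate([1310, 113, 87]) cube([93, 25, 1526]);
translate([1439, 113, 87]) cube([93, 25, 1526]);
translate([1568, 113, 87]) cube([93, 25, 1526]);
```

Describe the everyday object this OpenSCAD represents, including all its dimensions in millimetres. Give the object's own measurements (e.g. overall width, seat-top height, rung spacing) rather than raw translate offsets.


A fence section. Two 113×113 mm posts, 1640 mm tall, stand on the floor with a clear span of 1593 mm between their inner faces. Two horizontal rails of 113×100 mm section span the gap between the posts with their undersides at z = 299 mm and z = 1339 mm, flush with the posts' −y face. 12 pickets, each 93 mm wide, 25 mm thick and 1526 mm tall, are fixed to the +y face of the rails with their bottoms at z = 87 mm, spaced across the span with a 36 mm gap after the −x post and between neighbouring pickets, with 45 mm left before the +x post.


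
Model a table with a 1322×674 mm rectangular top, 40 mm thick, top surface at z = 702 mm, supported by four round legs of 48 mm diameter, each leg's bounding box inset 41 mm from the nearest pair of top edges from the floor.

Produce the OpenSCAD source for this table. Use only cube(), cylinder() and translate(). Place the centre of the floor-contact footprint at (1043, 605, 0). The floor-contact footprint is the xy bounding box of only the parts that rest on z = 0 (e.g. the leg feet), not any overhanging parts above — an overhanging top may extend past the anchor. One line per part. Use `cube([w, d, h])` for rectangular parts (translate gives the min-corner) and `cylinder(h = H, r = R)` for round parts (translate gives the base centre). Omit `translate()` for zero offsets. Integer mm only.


translate([382, 268, 662]) cube([1322, 674, 40]);
translate([447, 333, 0]) cylinder(h = 662, r = 24);
translate([1639, 333, 0]) cylinder(h = 662, r = 24);
translate([447, 877, 0]) cylinder(h = 662, r = 24);
translate([1639, 877, 0]) cylinder(h = 662, r = 24);


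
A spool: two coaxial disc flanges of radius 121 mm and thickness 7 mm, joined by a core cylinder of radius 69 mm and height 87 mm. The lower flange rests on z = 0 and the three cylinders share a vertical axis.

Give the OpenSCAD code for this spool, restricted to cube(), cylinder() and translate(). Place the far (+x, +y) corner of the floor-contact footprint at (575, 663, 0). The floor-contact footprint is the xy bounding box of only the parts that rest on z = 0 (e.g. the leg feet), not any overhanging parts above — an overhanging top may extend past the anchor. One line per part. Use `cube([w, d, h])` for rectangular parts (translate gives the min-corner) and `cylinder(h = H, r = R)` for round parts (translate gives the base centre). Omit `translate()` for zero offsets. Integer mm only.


translate([454, 542, 0]) cylinder(h = 7, r = 121);
translate([454, 542, 7]) cylinder(h = 87, r = 69);
translate([454, 542, 94]) cylinder(h = 7, r = 121);


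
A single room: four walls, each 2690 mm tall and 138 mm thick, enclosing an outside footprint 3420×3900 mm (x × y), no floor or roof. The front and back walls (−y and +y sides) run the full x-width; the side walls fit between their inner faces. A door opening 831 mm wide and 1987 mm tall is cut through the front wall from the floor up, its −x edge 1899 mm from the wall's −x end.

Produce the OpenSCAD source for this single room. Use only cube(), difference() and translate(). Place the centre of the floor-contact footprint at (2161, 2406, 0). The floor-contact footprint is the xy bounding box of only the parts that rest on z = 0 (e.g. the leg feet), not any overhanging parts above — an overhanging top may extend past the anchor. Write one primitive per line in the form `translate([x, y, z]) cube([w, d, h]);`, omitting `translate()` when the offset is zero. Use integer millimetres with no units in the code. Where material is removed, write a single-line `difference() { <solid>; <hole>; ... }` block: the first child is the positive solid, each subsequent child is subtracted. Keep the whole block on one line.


difference() { translate([451, 456, 0]) cube([3420, 138, 2690]); translate([2350, 456, 0]) cube([831, 138, 1987]); }
translate([451, 4218, 0]) cube([3420, 138, 2690]);
translate([451, 594, 0]) cube([138, 3624, 2690]);
translate([3733, 594, 0]) cube([138, 3624, 2690]);
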